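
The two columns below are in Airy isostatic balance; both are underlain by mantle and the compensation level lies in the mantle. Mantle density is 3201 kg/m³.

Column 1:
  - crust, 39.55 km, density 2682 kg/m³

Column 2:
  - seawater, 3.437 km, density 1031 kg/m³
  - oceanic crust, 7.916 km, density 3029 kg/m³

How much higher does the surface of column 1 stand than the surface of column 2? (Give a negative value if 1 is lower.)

3.66 km

For any compensation level in the mantle, the mantle terms cancel and isostasy reduces to e = (Σt_1 − Σt_2) − (Σ(ρt)_1 − Σ(ρt)_2) / ρ_m.
Σt_1 = 39.55 km; Σt_2 = 11.353 km; Σ(ρt)_1 = 106073.1; Σ(ρt)_2 = 27521.111 (in km·kg/m³).
e = (39.55 − 11.353) − (106073.1 − 27521.111) / 3201 = 3.66 km.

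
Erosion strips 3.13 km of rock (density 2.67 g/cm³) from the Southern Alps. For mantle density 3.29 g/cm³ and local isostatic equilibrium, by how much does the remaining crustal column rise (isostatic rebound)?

2.54 km

Unloading: uplift u = e ρ_c/ρ_m = 3.13 km × 2.67/3.29 = 2.54 km.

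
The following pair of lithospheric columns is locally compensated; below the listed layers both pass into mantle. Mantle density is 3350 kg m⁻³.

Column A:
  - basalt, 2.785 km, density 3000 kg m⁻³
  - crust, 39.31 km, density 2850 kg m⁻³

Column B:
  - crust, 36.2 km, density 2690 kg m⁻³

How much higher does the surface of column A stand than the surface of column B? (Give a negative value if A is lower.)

For any compensation level in the mantle, the mantle terms cancel and isostasy reduces to e = (Σt_A − Σt_B) − (Σ(ρt)_A − Σ(ρt)_B) / ρ_m.
Σt_A = 42.095 km; Σt_B = 36.2 km; Σ(ρt)_A = 120388.5; Σ(ρt)_B = 97378 (in km·kg m⁻³).
e = (42.095 − 36.2) − (120388.5 − 97378) / 3350 = −0.974 km.

−0.974 km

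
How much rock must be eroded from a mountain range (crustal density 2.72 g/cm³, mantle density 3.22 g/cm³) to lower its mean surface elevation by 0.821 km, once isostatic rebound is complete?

Net drop Δ = e − u = e − e ρ_c/ρ_m = e (ρ_m − ρ_c)/ρ_m.
e = Δ ρ_m/(ρ_m − ρ_c) = 0.821 km × 3.22/0.5 = 5.29 km.

5.29 km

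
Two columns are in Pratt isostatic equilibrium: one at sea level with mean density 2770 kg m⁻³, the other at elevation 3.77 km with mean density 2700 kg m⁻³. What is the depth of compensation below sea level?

ρ_ref D = ρ (D + h) → D (ρ_ref − ρ) = ρ h.
D = ρ h/(ρ_ref − ρ) = 2700 × 3.77 km/(2770 − 2700) = 145 km.

145 km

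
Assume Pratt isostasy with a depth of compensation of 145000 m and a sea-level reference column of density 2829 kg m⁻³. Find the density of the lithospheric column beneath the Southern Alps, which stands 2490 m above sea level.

Pratt balance: ρ_ref D = ρ (D + h).
ρ = ρ_ref D/(D + h) = 2829 × 145000 m/(145000 m + 2490 m) = 2780 kg m⁻³.

2780 kg m⁻³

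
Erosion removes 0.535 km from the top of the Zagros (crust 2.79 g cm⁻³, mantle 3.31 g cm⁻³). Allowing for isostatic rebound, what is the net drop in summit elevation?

Rebound u = e ρ_c/ρ_m = 0.535 km × 2.79/3.31 = 0.451 km.
Net surface drop = e − u = 0.535 km − 0.451 km = e (ρ_m − ρ_c)/ρ_m = 0.084 km.

0.084 km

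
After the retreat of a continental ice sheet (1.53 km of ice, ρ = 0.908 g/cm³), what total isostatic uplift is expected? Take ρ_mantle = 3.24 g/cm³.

Removing the load lets mantle flow back in; uplift u satisfies ρ_ice t = ρ_m u.
u = t ρ_ice/ρ_m = 1.53 km × 0.908/3.24 = 0.429 km.

0.429 km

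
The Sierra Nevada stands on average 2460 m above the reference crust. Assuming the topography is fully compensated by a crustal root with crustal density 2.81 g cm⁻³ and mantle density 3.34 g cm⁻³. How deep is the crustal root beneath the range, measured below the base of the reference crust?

Balancing pressure at the compensation depth: the weight of the topography is balanced by the buoyancy of the root, ρ_c h = (ρ_m − ρ_c) r.
r = h · ρ_c / (ρ_m − ρ_c) = 2460 m × 2.81 / (3.34 − 2.81) = 13000 m.

13000 m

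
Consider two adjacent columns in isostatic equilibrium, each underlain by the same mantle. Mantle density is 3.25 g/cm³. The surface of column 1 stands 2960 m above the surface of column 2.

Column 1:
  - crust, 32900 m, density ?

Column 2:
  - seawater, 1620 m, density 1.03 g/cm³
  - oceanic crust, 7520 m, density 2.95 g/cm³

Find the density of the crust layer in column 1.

Take the compensation level at the base of the deeper column (depth z_c below the surface of column 1) and equate Σ ρ_i t_i down to z_c; mantle fills any gap and the z_c terms cancel.
Column 1: 32900×ρ + (z_c − 32900)×3.25
Column 2: 2960×0 + 1620×1.03 + 7520×2.95 + (z_c − 2960 − 9140)×3.25
The z_c×3.25 term appears on both sides and cancels. Collect the known terms of each column as K = Σ(ρt)_known − 3.25 × (depth of known layers): K_1 = 0 − 3.25×32900 = −106925; K_2 = 23852.6 − 3.25×(2960 + 9140) = −15472.4.
Balance: K_1 + 32900×ρ = K_2, so ρ = (K_2 − K_1)/32900 = 91452.6/32900 = 2.78 g/cm³.

2.78 g/cm³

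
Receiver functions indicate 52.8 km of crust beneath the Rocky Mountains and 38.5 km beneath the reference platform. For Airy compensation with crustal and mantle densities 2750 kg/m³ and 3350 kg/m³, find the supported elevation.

2.56 km

Excess crust Δ = 52.8 km − 38.5 km = 14.3 km, split between elevation h and root r with h + r = Δ.
Airy balance ρ_c h = (ρ_m − ρ_c) r gives r = h ρ_c/(ρ_m − ρ_c), so h (1 + ρ_c/(ρ_m − ρ_c)) = Δ, i.e. h = Δ (ρ_m − ρ_c)/ρ_m.
h = 14.3 km × 600/3350 = 2.56 km.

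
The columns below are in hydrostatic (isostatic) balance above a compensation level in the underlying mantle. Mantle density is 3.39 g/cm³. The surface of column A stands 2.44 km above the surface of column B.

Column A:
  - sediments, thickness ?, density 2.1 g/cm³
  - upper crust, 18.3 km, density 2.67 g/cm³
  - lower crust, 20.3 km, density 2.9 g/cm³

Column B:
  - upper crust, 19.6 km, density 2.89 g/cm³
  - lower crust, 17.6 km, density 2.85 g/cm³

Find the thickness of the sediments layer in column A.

3.45 km

Take the compensation level at the base of the deeper column (depth z_c below the surface of column A) and equate Σ ρ_i t_i down to z_c; mantle fills any gap and the z_c terms cancel.
Column A: x×2.1 + 18.3×2.67 + 20.3×2.9 + (z_c − 38.6 − x)×3.39
Column B: 2.44×0 + 19.6×2.89 + 17.6×2.85 + (z_c − 2.44 − 37.2)×3.39
The z_c×3.39 term appears on both sides and cancels. Collect the known terms of each column as K = Σ(ρt)_known − 3.39 × (depth of known layers): K_A = 107.731 − 3.39×38.6 = −23.123; K_B = 106.804 − 3.39×(2.44 + 37.2) = −27.5756.
Balance: K_A − x×(3.39 − 2.1) = K_B, so x = (K_A − K_B)/(3.39 − 2.1) = 4.4526/1.29 = 3.45 km.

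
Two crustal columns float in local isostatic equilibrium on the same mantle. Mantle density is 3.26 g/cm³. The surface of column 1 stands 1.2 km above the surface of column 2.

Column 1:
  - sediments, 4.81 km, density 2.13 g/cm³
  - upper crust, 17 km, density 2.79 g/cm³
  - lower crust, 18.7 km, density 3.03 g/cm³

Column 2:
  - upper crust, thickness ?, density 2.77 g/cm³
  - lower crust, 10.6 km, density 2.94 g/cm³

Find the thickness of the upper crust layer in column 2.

21.3 km

Take the compensation level at the base of the deeper column (depth z_c below the surface of column 1) and equate Σ ρ_i t_i down to z_c; mantle fills any gap and the z_c terms cancel.
Column 1: 4.81×2.13 + 17×2.79 + 18.7×3.03 + (z_c − 40.51)×3.26
Column 2: 1.2×0 + x×2.77 + 10.6×2.94 + (z_c − 1.2 − 10.6 − x)×3.26
The z_c×3.26 term appears on both sides and cancels. Collect the known terms of each column as K = Σ(ρt)_known − 3.26 × (depth of known layers): K_1 = 114.3363 − 3.26×40.51 = −17.7263; K_2 = 31.164 − 3.26×(1.2 + 10.6) = −7.304.
Balance: K_1 = K_2 − x×(3.26 − 2.77), so x = (K_2 − K_1)/(3.26 − 2.77) = 10.4223/0.49 = 21.3 km.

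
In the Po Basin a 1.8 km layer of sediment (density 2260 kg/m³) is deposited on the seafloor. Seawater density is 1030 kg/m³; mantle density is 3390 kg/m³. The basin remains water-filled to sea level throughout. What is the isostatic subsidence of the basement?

Submarine loading: the sediment displaces seawater, and the subsidence is in turn flooded, so s (ρ_m − ρ_w) = t (ρ_sed − ρ_w).
s = 1.8 km × (2260 − 1030) / (3390 − 1030) = 0.938 km.

0.938 km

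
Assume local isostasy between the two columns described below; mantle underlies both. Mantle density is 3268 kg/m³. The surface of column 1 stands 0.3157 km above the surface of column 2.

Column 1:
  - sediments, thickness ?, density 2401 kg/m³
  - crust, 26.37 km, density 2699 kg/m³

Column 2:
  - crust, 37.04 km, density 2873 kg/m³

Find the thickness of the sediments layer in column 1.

0.759 km

Take the compensation level at the base of the deeper column (depth z_c below the surface of column 1) and equate Σ ρ_i t_i down to z_c; mantle fills any gap and the z_c terms cancel.
Column 1: x×2401 + 26.37×2699 + (z_c − 26.37 − x)×3268
Column 2: 0.3157×0 + 37.04×2873 + (z_c − 0.3157 − 37.04)×3268
The z_c×3268 term appears on both sides and cancels. Collect the known terms of each column as K = Σ(ρt)_known − 3268 × (depth of known layers): K_1 = 71172.63 − 3268×26.37 = −15004.53; K_2 = 106415.92 − 3268×(0.3157 + 37.04) = −15662.5076.
Balance: K_1 − x×(3268 − 2401) = K_2, so x = (K_1 − K_2)/(3268 − 2401) = 657.978/867 = 0.759 km.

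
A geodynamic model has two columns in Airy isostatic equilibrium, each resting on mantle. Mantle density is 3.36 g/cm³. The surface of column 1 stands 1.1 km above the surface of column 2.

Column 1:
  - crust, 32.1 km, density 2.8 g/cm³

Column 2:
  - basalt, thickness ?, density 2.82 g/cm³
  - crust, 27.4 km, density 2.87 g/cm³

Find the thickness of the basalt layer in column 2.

Take the compensation level at the base of the deeper column (depth z_c below the surface of column 1) and equate Σ ρ_i t_i down to z_c; mantle fills any gap and the z_c terms cancel.
Column 1: 32.1×2.8 + (z_c − 32.1)×3.36
Column 2: 1.1×0 + x×2.82 + 27.4×2.87 + (z_c − 1.1 − 27.4 − x)×3.36
The z_c×3.36 term appears on both sides and cancels. Collect the known terms of each column as K = Σ(ρt)_known − 3.36 × (depth of known layers): K_1 = 89.88 − 3.36×32.1 = −17.976; K_2 = 78.638 − 3.36×(1.1 + 27.4) = −17.122.
Balance: K_1 = K_2 − x×(3.36 − 2.82), so x = (K_2 − K_1)/(3.36 − 2.82) = 0.854/0.54 = 1.58 km.

1.58 km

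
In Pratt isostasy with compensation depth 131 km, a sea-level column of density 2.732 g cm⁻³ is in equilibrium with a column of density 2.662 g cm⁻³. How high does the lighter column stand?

3.44 km

ρ_ref D = ρ (D + h) → h = D (ρ_ref − ρ)/ρ.
h = 131 km × (2.732 − 2.662)/2.662 = 3.44 km.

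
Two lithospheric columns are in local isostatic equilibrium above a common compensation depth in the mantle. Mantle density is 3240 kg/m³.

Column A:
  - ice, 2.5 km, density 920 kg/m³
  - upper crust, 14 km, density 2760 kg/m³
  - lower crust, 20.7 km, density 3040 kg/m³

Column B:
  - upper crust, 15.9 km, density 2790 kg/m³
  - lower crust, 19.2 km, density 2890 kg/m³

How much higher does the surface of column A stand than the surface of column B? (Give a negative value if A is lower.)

0.86 km

For any compensation level in the mantle, the mantle terms cancel and isostasy reduces to e = (Σt_A − Σt_B) − (Σ(ρt)_A − Σ(ρt)_B) / ρ_m.
Σt_A = 37.2 km; Σt_B = 35.1 km; Σ(ρt)_A = 103868; Σ(ρt)_B = 99849 (in km·kg/m³).
e = (37.2 − 35.1) − (103868 − 99849) / 3240 = 0.86 km.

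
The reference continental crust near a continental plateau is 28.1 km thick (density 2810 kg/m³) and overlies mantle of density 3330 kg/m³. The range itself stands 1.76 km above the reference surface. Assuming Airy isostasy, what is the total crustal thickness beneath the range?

Root depth r = h ρ_c / (ρ_m − ρ_c) = 1.76 km × 2810 / 520 = 9.511 km.
Total thickness = T + h + r = 28.1 km + 1.76 km + 9.511 km = 39.4 km.

39.4 km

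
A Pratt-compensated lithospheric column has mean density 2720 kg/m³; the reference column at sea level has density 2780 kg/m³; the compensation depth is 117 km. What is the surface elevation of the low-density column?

ρ_ref D = ρ (D + h) → h = D (ρ_ref − ρ)/ρ.
h = 117 km × (2780 − 2720)/2720 = 2.58 km.

2.58 km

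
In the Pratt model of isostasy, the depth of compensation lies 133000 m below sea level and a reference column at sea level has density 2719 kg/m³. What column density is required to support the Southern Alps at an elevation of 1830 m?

2680 kg/m³

Pratt balance: ρ_ref D = ρ (D + h).
ρ = ρ_ref D/(D + h) = 2719 × 133000 m/(133000 m + 1830 m) = 2680 kg/m³.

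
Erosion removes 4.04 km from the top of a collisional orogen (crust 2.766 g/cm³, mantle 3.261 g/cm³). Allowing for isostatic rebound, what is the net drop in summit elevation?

0.613 km

Rebound u = e ρ_c/ρ_m = 4.04 km × 2.766/3.261 = 3.427 km.
Net surface drop = e − u = 4.04 km − 3.427 km = e (ρ_m − ρ_c)/ρ_m = 0.613 km.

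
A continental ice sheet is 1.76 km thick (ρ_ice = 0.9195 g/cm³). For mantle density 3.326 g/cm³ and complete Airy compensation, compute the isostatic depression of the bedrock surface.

0.487 km

Isostatic balance requires: the ice load ρ_ice t is balanced by mantle displaced below, ρ_m s.
s = t ρ_ice / ρ_m = 1.76 km × 0.9195/3.326 = 0.487 km.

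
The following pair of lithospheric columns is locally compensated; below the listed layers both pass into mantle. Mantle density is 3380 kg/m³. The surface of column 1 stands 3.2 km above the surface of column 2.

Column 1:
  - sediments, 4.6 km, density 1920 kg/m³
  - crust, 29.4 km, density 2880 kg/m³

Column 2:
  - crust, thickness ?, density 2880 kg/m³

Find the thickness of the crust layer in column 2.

21.2 km

Take the compensation level at the base of the deeper column (depth z_c below the surface of column 1) and equate Σ ρ_i t_i down to z_c; mantle fills any gap and the z_c terms cancel.
Column 1: 4.6×1920 + 29.4×2880 + (z_c − 34)×3380
Column 2: 3.2×0 + x×2880 + (z_c − 3.2 − 0 − x)×3380
The z_c×3380 term appears on both sides and cancels. Collect the known terms of each column as K = Σ(ρt)_known − 3380 × (depth of known layers): K_1 = 93504 − 3380×34 = −21416; K_2 = 0 − 3380×(3.2 + 0) = −10816.
Balance: K_1 = K_2 − x×(3380 − 2880), so x = (K_2 − K_1)/(3380 − 2880) = 10600/500 = 21.2 km.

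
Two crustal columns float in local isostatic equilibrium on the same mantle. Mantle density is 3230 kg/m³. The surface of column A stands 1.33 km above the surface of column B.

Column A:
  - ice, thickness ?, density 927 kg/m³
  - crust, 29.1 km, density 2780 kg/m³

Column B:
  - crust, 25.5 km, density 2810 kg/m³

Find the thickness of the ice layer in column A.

0.83 km

Take the compensation level at the base of the deeper column (depth z_c below the surface of column A) and equate Σ ρ_i t_i down to z_c; mantle fills any gap and the z_c terms cancel.
Column A: x×927 + 29.1×2780 + (z_c − 29.1 − x)×3230
Column B: 1.33×0 + 25.5×2810 + (z_c − 1.33 − 25.5)×3230
The z_c×3230 term appears on both sides and cancels. Collect the known terms of each column as K = Σ(ρt)_known − 3230 × (depth of known layers): K_A = 80898 − 3230×29.1 = −13095; K_B = 71655 − 3230×(1.33 + 25.5) = −15005.9.
Balance: K_A − x×(3230 − 927) = K_B, so x = (K_A − K_B)/(3230 − 927) = 1910.9/2303 = 0.83 km.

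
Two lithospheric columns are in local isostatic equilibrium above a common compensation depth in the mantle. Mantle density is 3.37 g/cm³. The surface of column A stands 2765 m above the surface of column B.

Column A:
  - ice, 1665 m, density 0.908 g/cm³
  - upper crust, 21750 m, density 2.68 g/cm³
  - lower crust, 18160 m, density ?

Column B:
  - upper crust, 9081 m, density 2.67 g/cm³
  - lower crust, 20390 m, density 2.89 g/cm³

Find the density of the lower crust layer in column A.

3.02 g/cm³

Take the compensation level at the base of the deeper column (depth z_c below the surface of column A) and equate Σ ρ_i t_i down to z_c; mantle fills any gap and the z_c terms cancel.
Column A: 1665×0.908 + 21750×2.68 + 18160×ρ + (z_c − 41575)×3.37
Column B: 2765×0 + 9081×2.67 + 20390×2.89 + (z_c − 2765 − 29471)×3.37
The z_c×3.37 term appears on both sides and cancels. Collect the known terms of each column as K = Σ(ρt)_known − 3.37 × (depth of known layers): K_A = 59801.82 − 3.37×41575 = −80305.93; K_B = 83173.37 − 3.37×(2765 + 29471) = −25461.95.
Balance: K_A + 18160×ρ = K_B, so ρ = (K_B − K_A)/18160 = 54844/18160 = 3.02 g/cm³.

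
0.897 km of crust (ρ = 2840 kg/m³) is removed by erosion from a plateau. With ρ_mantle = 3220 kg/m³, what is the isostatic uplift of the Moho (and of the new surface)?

0.791 km

Unloading: uplift u = e ρ_c/ρ_m = 0.897 km × 2840/3220 = 0.791 km.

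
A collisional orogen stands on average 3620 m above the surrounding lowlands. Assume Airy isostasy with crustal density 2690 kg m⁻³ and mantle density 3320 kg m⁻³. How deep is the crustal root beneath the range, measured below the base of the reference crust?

15500 m

In Airy isostatic equilibrium: the weight of the topography is balanced by the buoyancy of the root, ρ_c h = (ρ_m − ρ_c) r.
r = h · ρ_c / (ρ_m − ρ_c) = 3620 m × 2690 / (3320 − 2690) = 15500 m.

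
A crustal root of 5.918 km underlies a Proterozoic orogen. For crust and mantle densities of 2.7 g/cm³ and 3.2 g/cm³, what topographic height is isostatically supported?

Equating mass per unit area of the two columns: ρ_c h = (ρ_m − ρ_c) r.
h = r (ρ_m − ρ_c) / ρ_c = 5.918 km × (3.2 − 2.7) / 2.7 = 1.1 km.

1.1 km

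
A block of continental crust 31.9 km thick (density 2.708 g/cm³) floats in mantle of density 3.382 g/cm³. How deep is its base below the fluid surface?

25.5 km

Draft d = t ρ_obj/ρ_fluid = 31.9 km × 2.708/3.382 = 25.5 km.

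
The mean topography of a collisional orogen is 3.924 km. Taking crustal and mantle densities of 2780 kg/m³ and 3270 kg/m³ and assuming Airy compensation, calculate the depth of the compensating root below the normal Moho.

By Archimedes' principle applied to the lithosphere: the weight of the topography is balanced by the buoyancy of the root, ρ_c h = (ρ_m − ρ_c) r.
r = h · ρ_c / (ρ_m − ρ_c) = 3.924 km × 2780 / (3270 − 2780) = 22.3 km.

22.3 km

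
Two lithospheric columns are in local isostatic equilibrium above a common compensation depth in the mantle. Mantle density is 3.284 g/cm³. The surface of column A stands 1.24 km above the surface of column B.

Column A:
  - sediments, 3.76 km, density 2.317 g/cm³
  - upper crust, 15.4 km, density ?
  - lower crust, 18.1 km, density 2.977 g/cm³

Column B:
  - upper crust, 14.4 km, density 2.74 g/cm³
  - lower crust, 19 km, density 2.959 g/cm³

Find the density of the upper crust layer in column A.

2.71 g/cm³

Take the compensation level at the base of the deeper column (depth z_c below the surface of column A) and equate Σ ρ_i t_i down to z_c; mantle fills any gap and the z_c terms cancel.
Column A: 3.76×2.317 + 15.4×ρ + 18.1×2.977 + (z_c − 37.26)×3.284
Column B: 1.24×0 + 14.4×2.74 + 19×2.959 + (z_c − 1.24 − 33.4)×3.284
The z_c×3.284 term appears on both sides and cancels. Collect the known terms of each column as K = Σ(ρt)_known − 3.284 × (depth of known layers): K_A = 62.59562 − 3.284×37.26 = −59.76622; K_B = 95.677 − 3.284×(1.24 + 33.4) = −18.08076.
Balance: K_A + 15.4×ρ = K_B, so ρ = (K_B − K_A)/15.4 = 41.6855/15.4 = 2.71 g/cm³.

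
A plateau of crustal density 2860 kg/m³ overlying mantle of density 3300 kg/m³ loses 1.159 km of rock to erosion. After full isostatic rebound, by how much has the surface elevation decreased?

0.155 km

Rebound u = e ρ_c/ρ_m = 1.159 km × 2860/3300 = 1.004 km.
Net surface drop = e − u = 1.159 km − 1.004 km = e (ρ_m − ρ_c)/ρ_m = 0.155 km.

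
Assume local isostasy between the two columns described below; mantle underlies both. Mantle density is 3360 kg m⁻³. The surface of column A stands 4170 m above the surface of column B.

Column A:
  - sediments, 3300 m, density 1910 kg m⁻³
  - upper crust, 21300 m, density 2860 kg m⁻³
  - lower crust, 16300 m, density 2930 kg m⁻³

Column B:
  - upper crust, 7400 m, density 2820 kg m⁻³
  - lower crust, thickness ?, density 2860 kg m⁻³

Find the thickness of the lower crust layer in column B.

Take the compensation level at the base of the deeper column (depth z_c below the surface of column A) and equate Σ ρ_i t_i down to z_c; mantle fills any gap and the z_c terms cancel.
Column A: 3300×1910 + 21300×2860 + 16300×2930 + (z_c − 40900)×3360
Column B: 4170×0 + 7400×2820 + x×2860 + (z_c − 4170 − 7400 − x)×3360
The z_c×3360 term appears on both sides and cancels. Collect the known terms of each column as K = Σ(ρt)_known − 3360 × (depth of known layers): K_A = 114980000 − 3360×40900 = −22444000; K_B = 20868000 − 3360×(4170 + 7400) = −18007200.
Balance: K_A = K_B − x×(3360 − 2860), so x = (K_B − K_A)/(3360 − 2860) = 4436800/500 = 8870 m.

8870 m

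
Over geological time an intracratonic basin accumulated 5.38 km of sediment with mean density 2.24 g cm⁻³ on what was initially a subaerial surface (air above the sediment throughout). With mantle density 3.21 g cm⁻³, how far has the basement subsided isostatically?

Subaerial load: s = t ρ_sed / ρ_m = 5.38 km × 2.24/3.21 = 3.75 km.

3.75 km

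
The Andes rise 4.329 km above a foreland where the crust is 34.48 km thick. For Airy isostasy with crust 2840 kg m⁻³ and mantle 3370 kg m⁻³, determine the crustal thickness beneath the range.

62 km

Root depth r = h ρ_c / (ρ_m − ρ_c) = 4.329 km × 2840 / 530 = 23.2 km.
Total thickness = T + h + r = 34.48 km + 4.329 km + 23.2 km = 62 km.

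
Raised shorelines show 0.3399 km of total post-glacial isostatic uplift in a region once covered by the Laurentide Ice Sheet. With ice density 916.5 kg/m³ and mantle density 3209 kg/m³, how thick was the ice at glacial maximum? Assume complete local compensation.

1.19 km

u = t ρ_ice/ρ_m → t = u ρ_m/ρ_ice = 0.3399 km × 3209/916.5 = 1.19 km.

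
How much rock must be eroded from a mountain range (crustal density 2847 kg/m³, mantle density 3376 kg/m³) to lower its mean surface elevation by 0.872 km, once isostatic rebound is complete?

Net drop Δ = e − u = e − e ρ_c/ρ_m = e (ρ_m − ρ_c)/ρ_m.
e = Δ ρ_m/(ρ_m − ρ_c) = 0.872 km × 3376/529 = 5.56 km.

5.56 km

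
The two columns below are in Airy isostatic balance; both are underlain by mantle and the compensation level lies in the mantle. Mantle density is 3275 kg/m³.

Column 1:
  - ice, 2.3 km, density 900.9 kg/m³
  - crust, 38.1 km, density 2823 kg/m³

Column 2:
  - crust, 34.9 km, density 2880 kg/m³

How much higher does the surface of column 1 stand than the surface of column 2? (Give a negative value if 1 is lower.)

For any compensation level in the mantle, the mantle terms cancel and isostasy reduces to e = (Σt_1 − Σt_2) − (Σ(ρt)_1 − Σ(ρt)_2) / ρ_m.
Σt_1 = 40.4 km; Σt_2 = 34.9 km; Σ(ρt)_1 = 109628.37; Σ(ρt)_2 = 100512 (in km·kg/m³).
e = (40.4 − 34.9) − (109628.37 − 100512) / 3275 = 2.72 km.

2.72 km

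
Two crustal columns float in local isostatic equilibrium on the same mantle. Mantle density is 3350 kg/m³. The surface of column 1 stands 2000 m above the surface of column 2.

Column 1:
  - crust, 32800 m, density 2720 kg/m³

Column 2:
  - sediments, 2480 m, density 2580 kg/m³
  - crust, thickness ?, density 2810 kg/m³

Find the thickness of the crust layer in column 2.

22300 m

Take the compensation level at the base of the deeper column (depth z_c below the surface of column 1) and equate Σ ρ_i t_i down to z_c; mantle fills any gap and the z_c terms cancel.
Column 1: 32800×2720 + (z_c − 32800)×3350
Column 2: 2000×0 + 2480×2580 + x×2810 + (z_c − 2000 − 2480 − x)×3350
The z_c×3350 term appears on both sides and cancels. Collect the known terms of each column as K = Σ(ρt)_known − 3350 × (depth of known layers): K_1 = 89216000 − 3350×32800 = −20664000; K_2 = 6398400 − 3350×(2000 + 2480) = −8609600.
Balance: K_1 = K_2 − x×(3350 − 2810), so x = (K_2 − K_1)/(3350 − 2810) = 12054400/540 = 22300 m.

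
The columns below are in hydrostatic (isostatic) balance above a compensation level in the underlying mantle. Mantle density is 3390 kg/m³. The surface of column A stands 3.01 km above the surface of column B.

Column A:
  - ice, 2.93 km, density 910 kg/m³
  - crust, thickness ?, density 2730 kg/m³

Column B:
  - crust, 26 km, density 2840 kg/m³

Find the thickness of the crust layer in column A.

Take the compensation level at the base of the deeper column (depth z_c below the surface of column A) and equate Σ ρ_i t_i down to z_c; mantle fills any gap and the z_c terms cancel.
Column A: 2.93×910 + x×2730 + (z_c − 2.93 − x)×3390
Column B: 3.01×0 + 26×2840 + (z_c − 3.01 − 26)×3390
The z_c×3390 term appears on both sides and cancels. Collect the known terms of each column as K = Σ(ρt)_known − 3390 × (depth of known layers): K_A = 2666.3 − 3390×2.93 = −7266.4; K_B = 73840 − 3390×(3.01 + 26) = −24503.9.
Balance: K_A − x×(3390 − 2730) = K_B, so x = (K_A − K_B)/(3390 − 2730) = 17237.5/660 = 26.1 km.

26.1 km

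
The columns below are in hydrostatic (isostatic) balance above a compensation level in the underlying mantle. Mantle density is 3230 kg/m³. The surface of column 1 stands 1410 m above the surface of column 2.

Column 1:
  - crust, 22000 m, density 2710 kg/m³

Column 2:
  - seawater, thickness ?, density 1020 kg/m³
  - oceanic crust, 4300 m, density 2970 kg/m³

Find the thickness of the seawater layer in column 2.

Take the compensation level at the base of the deeper column (depth z_c below the surface of column 1) and equate Σ ρ_i t_i down to z_c; mantle fills any gap and the z_c terms cancel.
Column 1: 22000×2710 + (z_c − 22000)×3230
Column 2: 1410×0 + x×1020 + 4300×2970 + (z_c − 1410 − 4300 − x)×3230
The z_c×3230 term appears on both sides and cancels. Collect the known terms of each column as K = Σ(ρt)_known − 3230 × (depth of known layers): K_1 = 59620000 − 3230×22000 = −11440000; K_2 = 12771000 − 3230×(1410 + 4300) = −5672300.
Balance: K_1 = K_2 − x×(3230 − 1020), so x = (K_2 − K_1)/(3230 − 1020) = 5767700/2210 = 2610 m.

2610 m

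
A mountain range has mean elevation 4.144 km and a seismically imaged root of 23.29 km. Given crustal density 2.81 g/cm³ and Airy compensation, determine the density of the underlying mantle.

Airy balance: ρ_c h = (ρ_m − ρ_c) r → ρ_m = ρ_c (1 + h/r).
ρ_m = 2.81 × (1 + 4.144 km/23.29 km) = 3.31 g/cm³.

3.31 g/cm³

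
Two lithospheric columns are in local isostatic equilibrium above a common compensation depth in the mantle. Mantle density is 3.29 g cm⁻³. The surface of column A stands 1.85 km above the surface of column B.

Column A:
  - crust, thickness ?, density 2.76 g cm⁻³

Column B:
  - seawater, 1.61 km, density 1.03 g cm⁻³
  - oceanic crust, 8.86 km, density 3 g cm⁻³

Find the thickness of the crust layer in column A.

Take the compensation level at the base of the deeper column (depth z_c below the surface of column A) and equate Σ ρ_i t_i down to z_c; mantle fills any gap and the z_c terms cancel.
Column A: x×2.76 + (z_c − 0 − x)×3.29
Column B: 1.85×0 + 1.61×1.03 + 8.86×3 + (z_c − 1.85 − 10.47)×3.29
The z_c×3.29 term appears on both sides and cancels. Collect the known terms of each column as K = Σ(ρt)_known − 3.29 × (depth of known layers): K_A = 0 − 3.29×0 = 0; K_B = 28.2383 − 3.29×(1.85 + 10.47) = −12.2945.
Balance: K_A − x×(3.29 − 2.76) = K_B, so x = (K_A − K_B)/(3.29 − 2.76) = 12.2945/0.53 = 23.2 km.

23.2 km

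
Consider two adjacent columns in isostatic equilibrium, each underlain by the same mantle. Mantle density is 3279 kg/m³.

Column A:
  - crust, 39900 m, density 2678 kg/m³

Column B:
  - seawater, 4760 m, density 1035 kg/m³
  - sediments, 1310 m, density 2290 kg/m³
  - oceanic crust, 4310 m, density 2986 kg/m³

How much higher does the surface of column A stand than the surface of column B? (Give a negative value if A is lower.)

For any compensation level in the mantle, the mantle terms cancel and isostasy reduces to e = (Σt_A − Σt_B) − (Σ(ρt)_A − Σ(ρt)_B) / ρ_m.
Σt_A = 39900 m; Σt_B = 10380 m; Σ(ρt)_A = 106852200; Σ(ρt)_B = 20796160 (in m·kg/m³).
e = (39900 − 10380) − (106852200 − 20796160) / 3279 = 3280 m.

3280 m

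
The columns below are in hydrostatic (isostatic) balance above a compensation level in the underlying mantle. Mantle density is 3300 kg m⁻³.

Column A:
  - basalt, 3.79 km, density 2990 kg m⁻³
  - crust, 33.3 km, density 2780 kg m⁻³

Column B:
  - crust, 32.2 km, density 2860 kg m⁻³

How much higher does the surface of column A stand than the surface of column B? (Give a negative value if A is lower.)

1.31 km

For any compensation level in the mantle, the mantle terms cancel and isostasy reduces to e = (Σt_A − Σt_B) − (Σ(ρt)_A − Σ(ρt)_B) / ρ_m.
Σt_A = 37.09 km; Σt_B = 32.2 km; Σ(ρt)_A = 103906.1; Σ(ρt)_B = 92092 (in km·kg m⁻³).
e = (37.09 − 32.2) − (103906.1 − 92092) / 3300 = 1.31 km.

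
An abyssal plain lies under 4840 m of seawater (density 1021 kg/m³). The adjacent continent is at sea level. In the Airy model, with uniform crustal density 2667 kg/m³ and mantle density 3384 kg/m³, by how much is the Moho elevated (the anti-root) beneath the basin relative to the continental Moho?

11100 m

Equating mass per unit area of the two columns: replacing crust with seawater at the top is compensated by replacing crust with mantle at the base: d (ρ_c − ρ_w) = a (ρ_m − ρ_c).
a = d (ρ_c − ρ_w)/(ρ_m − ρ_c) = 4840 m × 1646/717 = 11100 m.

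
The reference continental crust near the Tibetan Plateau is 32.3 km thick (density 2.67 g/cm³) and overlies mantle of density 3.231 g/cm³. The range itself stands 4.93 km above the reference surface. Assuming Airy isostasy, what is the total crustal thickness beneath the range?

Root depth r = h ρ_c / (ρ_m − ρ_c) = 4.93 km × 2.67 / 0.561 = 23.46 km.
Total thickness = T + h + r = 32.3 km + 4.93 km + 23.46 km = 60.7 km.

60.7 km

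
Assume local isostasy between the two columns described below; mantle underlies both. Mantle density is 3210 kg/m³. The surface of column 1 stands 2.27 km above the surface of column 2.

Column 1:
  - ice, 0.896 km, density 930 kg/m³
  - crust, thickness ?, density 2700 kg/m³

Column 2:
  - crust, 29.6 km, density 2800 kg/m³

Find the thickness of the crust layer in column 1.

34.1 km

Take the compensation level at the base of the deeper column (depth z_c below the surface of column 1) and equate Σ ρ_i t_i down to z_c; mantle fills any gap and the z_c terms cancel.
Column 1: 0.896×930 + x×2700 + (z_c − 0.896 − x)×3210
Column 2: 2.27×0 + 29.6×2800 + (z_c − 2.27 − 29.6)×3210
The z_c×3210 term appears on both sides and cancels. Collect the known terms of each column as K = Σ(ρt)_known − 3210 × (depth of known layers): K_1 = 833.28 − 3210×0.896 = −2042.88; K_2 = 82880 − 3210×(2.27 + 29.6) = −19422.7.
Balance: K_1 − x×(3210 − 2700) = K_2, so x = (K_1 − K_2)/(3210 − 2700) = 17379.8/510 = 34.1 km.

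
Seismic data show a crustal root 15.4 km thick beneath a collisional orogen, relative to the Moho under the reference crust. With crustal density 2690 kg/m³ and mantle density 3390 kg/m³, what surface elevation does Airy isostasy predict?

Balancing pressure at the compensation depth: ρ_c h = (ρ_m − ρ_c) r.
h = r (ρ_m − ρ_c) / ρ_c = 15.4 km × (3390 − 2690) / 2690 = 4.01 km.

4.01 km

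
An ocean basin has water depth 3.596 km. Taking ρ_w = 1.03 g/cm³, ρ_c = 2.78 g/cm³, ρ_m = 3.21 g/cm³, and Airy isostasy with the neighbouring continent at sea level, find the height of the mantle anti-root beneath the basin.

14.6 km

In Airy isostatic equilibrium: replacing crust with seawater at the top is compensated by replacing crust with mantle at the base: d (ρ_c − ρ_w) = a (ρ_m − ρ_c).
a = d (ρ_c − ρ_w)/(ρ_m − ρ_c) = 3.596 km × 1.75/0.43 = 14.6 km.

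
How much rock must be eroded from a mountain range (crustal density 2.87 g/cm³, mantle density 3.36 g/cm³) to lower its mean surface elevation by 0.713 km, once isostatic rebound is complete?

4.89 km

Net drop Δ = e − u = e − e ρ_c/ρ_m = e (ρ_m − ρ_c)/ρ_m.
e = Δ ρ_m/(ρ_m − ρ_c) = 0.713 km × 3.36/0.49 = 4.89 km.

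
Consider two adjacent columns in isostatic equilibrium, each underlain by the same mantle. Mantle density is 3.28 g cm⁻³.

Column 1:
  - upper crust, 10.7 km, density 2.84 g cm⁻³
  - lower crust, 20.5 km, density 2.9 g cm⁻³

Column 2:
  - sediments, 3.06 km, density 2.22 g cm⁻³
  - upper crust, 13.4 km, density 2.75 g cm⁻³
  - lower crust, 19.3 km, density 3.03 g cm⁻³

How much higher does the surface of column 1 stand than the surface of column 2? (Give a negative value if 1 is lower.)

−0.815 km

For any compensation level in the mantle, the mantle terms cancel and isostasy reduces to e = (Σt_1 − Σt_2) − (Σ(ρt)_1 − Σ(ρt)_2) / ρ_m.
Σt_1 = 31.2 km; Σt_2 = 35.76 km; Σ(ρt)_1 = 89.838; Σ(ρt)_2 = 102.1222 (in km·g cm⁻³).
e = (31.2 − 35.76) − (89.838 − 102.1222) / 3.28 = −0.815 km.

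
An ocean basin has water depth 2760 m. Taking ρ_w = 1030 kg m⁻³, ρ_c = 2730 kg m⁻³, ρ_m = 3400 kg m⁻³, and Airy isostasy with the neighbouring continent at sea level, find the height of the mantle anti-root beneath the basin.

7000 m

In Airy isostatic equilibrium: replacing crust with seawater at the top is compensated by replacing crust with mantle at the base: d (ρ_c − ρ_w) = a (ρ_m − ρ_c).
a = d (ρ_c − ρ_w)/(ρ_m − ρ_c) = 2760 m × 1700/670 = 7000 m.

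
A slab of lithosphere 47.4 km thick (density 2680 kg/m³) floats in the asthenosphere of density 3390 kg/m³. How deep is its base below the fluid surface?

Draft d = t ρ_obj/ρ_fluid = 47.4 km × 2680/3390 = 37.5 km.

37.5 km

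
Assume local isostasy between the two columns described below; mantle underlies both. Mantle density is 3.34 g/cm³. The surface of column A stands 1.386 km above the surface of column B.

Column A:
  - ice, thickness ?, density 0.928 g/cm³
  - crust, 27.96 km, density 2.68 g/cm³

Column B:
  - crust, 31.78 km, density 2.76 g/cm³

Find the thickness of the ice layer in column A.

1.91 km

Take the compensation level at the base of the deeper column (depth z_c below the surface of column A) and equate Σ ρ_i t_i down to z_c; mantle fills any gap and the z_c terms cancel.
Column A: x×0.928 + 27.96×2.68 + (z_c − 27.96 − x)×3.34
Column B: 1.386×0 + 31.78×2.76 + (z_c − 1.386 − 31.78)×3.34
The z_c×3.34 term appears on both sides and cancels. Collect the known terms of each column as K = Σ(ρt)_known − 3.34 × (depth of known layers): K_A = 74.9328 − 3.34×27.96 = −18.4536; K_B = 87.7128 − 3.34×(1.386 + 31.78) = −23.06164.
Balance: K_A − x×(3.34 − 0.928) = K_B, so x = (K_A − K_B)/(3.34 − 0.928) = 4.60804/2.412 = 1.91 km.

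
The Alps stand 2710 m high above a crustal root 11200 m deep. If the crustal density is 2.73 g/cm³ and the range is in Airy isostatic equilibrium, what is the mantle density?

3.39 g/cm³

Airy balance: ρ_c h = (ρ_m − ρ_c) r → ρ_m = ρ_c (1 + h/r).
ρ_m = 2.73 × (1 + 2710 m/11200 m) = 3.39 g/cm³.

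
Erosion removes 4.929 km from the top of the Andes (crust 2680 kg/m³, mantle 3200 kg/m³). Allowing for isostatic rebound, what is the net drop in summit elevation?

0.801 km

Rebound u = e ρ_c/ρ_m = 4.929 km × 2680/3200 = 4.128 km.
Net surface drop = e − u = 4.929 km − 4.128 km = e (ρ_m − ρ_c)/ρ_m = 0.801 km.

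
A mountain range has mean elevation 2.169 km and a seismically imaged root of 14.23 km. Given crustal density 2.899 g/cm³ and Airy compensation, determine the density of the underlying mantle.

Airy balance: ρ_c h = (ρ_m − ρ_c) r → ρ_m = ρ_c (1 + h/r).
ρ_m = 2.899 × (1 + 2.169 km/14.23 km) = 3.34 g/cm³.

3.34 g/cm³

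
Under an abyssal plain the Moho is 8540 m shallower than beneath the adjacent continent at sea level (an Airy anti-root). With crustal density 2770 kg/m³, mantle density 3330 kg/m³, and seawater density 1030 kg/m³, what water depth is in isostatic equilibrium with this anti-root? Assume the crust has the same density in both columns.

Replacing a thickness d of crust by seawater at the top must be balanced by replacing crust with mantle at the base: d (ρ_c − ρ_w) = a (ρ_m − ρ_c).
d = a (ρ_m − ρ_c)/(ρ_c − ρ_w) = 8540 m × 560/1740 = 2750 m.

2750 m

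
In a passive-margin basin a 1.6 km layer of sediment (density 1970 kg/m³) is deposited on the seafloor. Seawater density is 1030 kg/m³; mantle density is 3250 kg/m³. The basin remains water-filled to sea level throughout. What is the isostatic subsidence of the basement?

Submarine loading: the sediment displaces seawater, and the subsidence is in turn flooded, so s (ρ_m − ρ_w) = t (ρ_sed − ρ_w).
s = 1.6 km × (1970 − 1030) / (3250 − 1030) = 0.677 km.

0.677 km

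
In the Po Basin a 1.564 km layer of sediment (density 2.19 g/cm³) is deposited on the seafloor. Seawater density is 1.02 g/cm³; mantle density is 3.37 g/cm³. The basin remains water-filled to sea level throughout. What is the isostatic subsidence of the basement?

Submarine loading: the sediment displaces seawater, and the subsidence is in turn flooded, so s (ρ_m − ρ_w) = t (ρ_sed − ρ_w).
s = 1.564 km × (2.19 − 1.02) / (3.37 − 1.02) = 0.779 km.

0.779 km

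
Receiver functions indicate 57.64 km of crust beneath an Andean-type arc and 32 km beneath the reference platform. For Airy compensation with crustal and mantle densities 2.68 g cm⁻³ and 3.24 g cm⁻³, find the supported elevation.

4.43 km

Excess crust Δ = 57.64 km − 32 km = 25.64 km, split between elevation h and root r with h + r = Δ.
Airy balance ρ_c h = (ρ_m − ρ_c) r gives r = h ρ_c/(ρ_m − ρ_c), so h (1 + ρ_c/(ρ_m − ρ_c)) = Δ, i.e. h = Δ (ρ_m − ρ_c)/ρ_m.
h = 25.64 km × 0.56/3.24 = 4.43 km.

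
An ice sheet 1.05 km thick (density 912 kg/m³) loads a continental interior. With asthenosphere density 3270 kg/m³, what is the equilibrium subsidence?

0.293 km

In Airy isostatic equilibrium: the ice load ρ_ice t is balanced by mantle displaced below, ρ_m s.
s = t ρ_ice / ρ_m = 1.05 km × 912/3270 = 0.293 km.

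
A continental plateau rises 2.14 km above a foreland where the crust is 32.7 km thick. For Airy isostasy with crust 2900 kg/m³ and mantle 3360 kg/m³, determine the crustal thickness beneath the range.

48.3 km

Root depth r = h ρ_c / (ρ_m − ρ_c) = 2.14 km × 2900 / 460 = 13.49 km.
Total thickness = T + h + r = 32.7 km + 2.14 km + 13.49 km = 48.3 km.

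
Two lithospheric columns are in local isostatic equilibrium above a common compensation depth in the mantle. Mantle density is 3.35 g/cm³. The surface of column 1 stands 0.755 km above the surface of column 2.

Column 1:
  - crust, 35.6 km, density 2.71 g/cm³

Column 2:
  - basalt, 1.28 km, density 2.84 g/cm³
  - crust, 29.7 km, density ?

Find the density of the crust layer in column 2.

2.69 g/cm³

Take the compensation level at the base of the deeper column (depth z_c below the surface of column 1) and equate Σ ρ_i t_i down to z_c; mantle fills any gap and the z_c terms cancel.
Column 1: 35.6×2.71 + (z_c − 35.6)×3.35
Column 2: 0.755×0 + 1.28×2.84 + 29.7×ρ + (z_c − 0.755 − 30.98)×3.35
The z_c×3.35 term appears on both sides and cancels. Collect the known terms of each column as K = Σ(ρt)_known − 3.35 × (depth of known layers): K_1 = 96.476 − 3.35×35.6 = −22.784; K_2 = 3.6352 − 3.35×(0.755 + 30.98) = −102.67705.
Balance: K_1 = K_2 + 29.7×ρ, so ρ = (K_1 − K_2)/29.7 = 79.8931/29.7 = 2.69 g/cm³.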